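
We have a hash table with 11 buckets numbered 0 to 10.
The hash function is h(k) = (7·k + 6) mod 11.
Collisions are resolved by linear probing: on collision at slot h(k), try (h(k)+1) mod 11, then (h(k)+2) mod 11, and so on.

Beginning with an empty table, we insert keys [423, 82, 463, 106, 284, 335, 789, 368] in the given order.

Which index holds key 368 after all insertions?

1

423: h=8 => slot 8
82: h=8, probe 8,9 => slot 9
463: h=2 => slot 2
106: h=0 => slot 0
284: h=3 => slot 3
335: h=8, probe 8,9,10 => slot 10
789: h=7 => slot 7
368: h=8, probe 8,9,10,0,1 => slot 1
Table: [106, 368, 463, 284, ., ., ., 789, 423, 82, 335]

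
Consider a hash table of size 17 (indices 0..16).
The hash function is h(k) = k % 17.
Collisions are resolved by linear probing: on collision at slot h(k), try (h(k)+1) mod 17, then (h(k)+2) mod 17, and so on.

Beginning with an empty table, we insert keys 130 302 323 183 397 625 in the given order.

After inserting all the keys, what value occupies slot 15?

625

130: h=11 → slot 11
302: h=13 → slot 13
323: h=0 → slot 0
183: h=13, probe 13,14 → slot 14
397: h=6 → slot 6
625: h=13, probe 13,14,15 → slot 15
Table: [323, -, -, -, -, -, 397, -, -, -, -, 130, -, 302, 183, 625, -]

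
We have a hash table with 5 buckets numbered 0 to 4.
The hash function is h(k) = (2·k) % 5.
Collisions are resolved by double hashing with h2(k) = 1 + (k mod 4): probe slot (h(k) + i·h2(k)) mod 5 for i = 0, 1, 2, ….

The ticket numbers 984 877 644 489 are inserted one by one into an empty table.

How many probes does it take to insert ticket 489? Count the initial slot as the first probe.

3

984: h=3 => slot 3
877: h=4 => slot 4
644: h=3, h2=1, probe 3,4,0 => slot 0
489: h=3, h2=2, probe 3,0,2 => slot 2
Table: [644, -, 489, 984, 877]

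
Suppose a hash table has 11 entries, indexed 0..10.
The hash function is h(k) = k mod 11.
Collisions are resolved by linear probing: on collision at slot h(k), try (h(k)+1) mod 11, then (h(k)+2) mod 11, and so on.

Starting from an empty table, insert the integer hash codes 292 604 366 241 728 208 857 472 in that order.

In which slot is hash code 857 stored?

4

292: h=6 -> slot 6
604: h=10 -> slot 10
366: h=3 -> slot 3
241: h=10, probe 10,0 -> slot 0
728: h=2 -> slot 2
208: h=10, probe 10,0,1 -> slot 1
857: h=10, probe 10,0,1,2,3,4 -> slot 4
472: h=10, probe 10,0,1,2,3,4,5 -> slot 5
Table: [241, 208, 728, 366, 857, 472, 292, _, _, _, 604]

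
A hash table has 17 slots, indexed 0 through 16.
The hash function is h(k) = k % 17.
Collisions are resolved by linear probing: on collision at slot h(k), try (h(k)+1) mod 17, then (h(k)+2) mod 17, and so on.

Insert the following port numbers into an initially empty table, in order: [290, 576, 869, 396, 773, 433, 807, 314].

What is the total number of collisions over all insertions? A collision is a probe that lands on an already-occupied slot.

290 hashes to 1; slot 1 is free → place at 1.
576 hashes to 15; slot 15 is free → place at 15.
869 hashes to 2; slot 2 is free → place at 2.
396 hashes to 5; slot 5 is free → place at 5.
773 hashes to 8; slot 8 is free → place at 8.
433 hashes to 8; 8 taken → place at 9.
807 hashes to 8; 8,9 taken → place at 10.
314 hashes to 8; 8,9,10 taken → place at 11.
Table: [_, 290, 869, _, _, 396, _, _, 773, 433, 807, 314, _, _, _, 576, _]

6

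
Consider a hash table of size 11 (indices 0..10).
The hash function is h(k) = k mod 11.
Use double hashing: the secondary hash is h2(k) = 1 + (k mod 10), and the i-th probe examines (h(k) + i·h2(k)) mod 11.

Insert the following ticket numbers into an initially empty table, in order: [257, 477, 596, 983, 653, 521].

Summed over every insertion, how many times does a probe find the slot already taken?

257 hashes to 4; slot 4 is free -> place at 4.
477 hashes to 4, h2=8; 4 taken -> place at 1.
596 hashes to 2; slot 2 is free -> place at 2.
983 hashes to 4, h2=4; 4 taken -> place at 8.
653 hashes to 4, h2=4; 4,8,1 taken -> place at 5.
521 hashes to 4, h2=2; 4 taken -> place at 6.
Table: [-, 477, 596, -, 257, 653, 521, -, 983, -, -]

6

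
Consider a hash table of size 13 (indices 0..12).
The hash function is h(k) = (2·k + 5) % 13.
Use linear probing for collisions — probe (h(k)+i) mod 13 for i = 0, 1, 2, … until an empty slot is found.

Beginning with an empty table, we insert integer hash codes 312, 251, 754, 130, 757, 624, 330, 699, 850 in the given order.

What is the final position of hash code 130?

7

Insert 312: h=5, slot 5 empty → index 5.
Insert 251: h=0, slot 0 empty → index 0.
Insert 754: h=5, slot 5 occupied → index 6.
Insert 130: h=5, slots 5,6 occupied → index 7.
Insert 757: h=11, slot 11 empty → index 11.
Insert 624: h=5, slots 5,6,7 occupied → index 8.
Insert 330: h=2, slot 2 empty → index 2.
Insert 699: h=12, slot 12 empty → index 12.
Insert 850: h=2, slot 2 occupied → index 3.
Table: [251, -, 330, 850, -, 312, 754, 130, 624, -, -, 757, 699]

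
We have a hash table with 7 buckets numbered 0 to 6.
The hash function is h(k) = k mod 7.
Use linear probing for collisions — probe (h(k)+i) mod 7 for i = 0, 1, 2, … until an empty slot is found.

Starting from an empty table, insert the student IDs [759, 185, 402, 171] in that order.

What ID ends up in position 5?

402

759: h=3 => slot 3
185: h=3, probe 3,4 => slot 4
402: h=3, probe 3,4,5 => slot 5
171: h=3, probe 3,4,5,6 => slot 6
Table: [-, -, -, 759, 185, 402, 171]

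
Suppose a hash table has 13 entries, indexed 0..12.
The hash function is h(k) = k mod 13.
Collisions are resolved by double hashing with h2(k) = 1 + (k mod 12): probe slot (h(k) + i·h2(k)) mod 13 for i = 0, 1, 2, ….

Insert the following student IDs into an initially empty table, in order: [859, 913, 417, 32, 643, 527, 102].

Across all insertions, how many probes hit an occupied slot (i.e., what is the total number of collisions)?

4

859 hashes to 1; slot 1 is free => place at 1.
913 hashes to 3; slot 3 is free => place at 3.
417 hashes to 1, h2=10; 1 taken => place at 11.
32 hashes to 6; slot 6 is free => place at 6.
643 hashes to 6, h2=8; 6,1 taken => place at 9.
527 hashes to 7; slot 7 is free => place at 7.
102 hashes to 11, h2=7; 11 taken => place at 5.
Table: [., 859, ., 913, ., 102, 32, 527, ., 643, ., 417, .]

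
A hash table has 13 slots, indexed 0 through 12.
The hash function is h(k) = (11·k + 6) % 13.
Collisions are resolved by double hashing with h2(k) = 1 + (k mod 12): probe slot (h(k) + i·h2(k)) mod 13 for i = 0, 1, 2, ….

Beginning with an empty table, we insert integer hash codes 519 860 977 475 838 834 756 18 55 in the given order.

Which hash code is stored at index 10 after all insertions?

519 hashes to 8; slot 8 is free => place at 8.
860 hashes to 2; slot 2 is free => place at 2.
977 hashes to 2, h2=6; 2,8 taken => place at 1.
475 hashes to 5; slot 5 is free => place at 5.
838 hashes to 7; slot 7 is free => place at 7.
834 hashes to 2, h2=7; 2 taken => place at 9.
756 hashes to 2, h2=1; 2 taken => place at 3.
18 hashes to 9, h2=7; 9,3 taken => place at 10.
55 hashes to 0; slot 0 is free => place at 0.
Table: [55, 977, 860, 756, -, 475, -, 838, 519, 834, 18, -, -]

18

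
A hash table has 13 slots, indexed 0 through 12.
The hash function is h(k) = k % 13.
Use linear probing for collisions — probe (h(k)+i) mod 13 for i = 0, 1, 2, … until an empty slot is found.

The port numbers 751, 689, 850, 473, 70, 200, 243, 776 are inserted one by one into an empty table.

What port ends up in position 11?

776

Insert 751: h=10, slot 10 empty -> index 10.
Insert 689: h=0, slot 0 empty -> index 0.
Insert 850: h=5, slot 5 empty -> index 5.
Insert 473: h=5, slot 5 occupied -> index 6.
Insert 70: h=5, slots 5,6 occupied -> index 7.
Insert 200: h=5, slots 5,6,7 occupied -> index 8.
Insert 243: h=9, slot 9 empty -> index 9.
Insert 776: h=9, slots 9,10 occupied -> index 11.
Table: [689, _, _, _, _, 850, 473, 70, 200, 243, 751, 776, _]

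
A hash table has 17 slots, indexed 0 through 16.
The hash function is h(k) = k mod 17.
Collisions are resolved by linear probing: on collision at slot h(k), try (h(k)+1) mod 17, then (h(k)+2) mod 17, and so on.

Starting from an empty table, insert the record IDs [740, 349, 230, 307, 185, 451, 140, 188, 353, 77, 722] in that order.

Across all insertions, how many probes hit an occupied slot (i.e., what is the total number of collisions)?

740 hashes to 9; slot 9 is free -> place at 9.
349 hashes to 9; 9 taken -> place at 10.
230 hashes to 9; 9,10 taken -> place at 11.
307 hashes to 1; slot 1 is free -> place at 1.
185 hashes to 15; slot 15 is free -> place at 15.
451 hashes to 9; 9,10,11 taken -> place at 12.
140 hashes to 4; slot 4 is free -> place at 4.
188 hashes to 1; 1 taken -> place at 2.
353 hashes to 13; slot 13 is free -> place at 13.
77 hashes to 9; 9,10,11,12,13 taken -> place at 14.
722 hashes to 8; slot 8 is free -> place at 8.
Table: [., 307, 188, ., 140, ., ., ., 722, 740, 349, 230, 451, 353, 77, 185, .]

12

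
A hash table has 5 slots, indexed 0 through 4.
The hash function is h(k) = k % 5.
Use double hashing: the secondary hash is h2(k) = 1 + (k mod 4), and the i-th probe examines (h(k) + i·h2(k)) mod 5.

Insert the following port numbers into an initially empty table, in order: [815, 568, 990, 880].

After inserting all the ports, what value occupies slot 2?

Insert 815: h=0, slot 0 empty -> index 0.
Insert 568: h=3, slot 3 empty -> index 3.
Insert 990: h=0, h2=3, slots 0,3 occupied -> index 1.
Insert 880: h=0, h2=1, slots 0,1 occupied -> index 2.
Table: [815, 990, 880, 568, _]

880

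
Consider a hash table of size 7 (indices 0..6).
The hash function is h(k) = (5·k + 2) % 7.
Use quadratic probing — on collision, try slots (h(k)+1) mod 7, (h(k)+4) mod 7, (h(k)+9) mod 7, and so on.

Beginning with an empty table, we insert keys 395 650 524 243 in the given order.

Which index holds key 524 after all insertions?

5

Insert 395: h=3, slot 3 empty → index 3.
Insert 650: h=4, slot 4 empty → index 4.
Insert 524: h=4, slot 4 occupied → index 5.
Insert 243: h=6, slot 6 empty → index 6.
Table: [-, -, -, 395, 650, 524, 243]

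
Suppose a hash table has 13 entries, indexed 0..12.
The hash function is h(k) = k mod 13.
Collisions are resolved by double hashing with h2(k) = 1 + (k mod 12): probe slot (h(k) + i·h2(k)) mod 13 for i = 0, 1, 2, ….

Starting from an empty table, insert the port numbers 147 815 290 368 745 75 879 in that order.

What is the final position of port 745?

6

Insert 147: h=4, slot 4 empty => index 4.
Insert 815: h=9, slot 9 empty => index 9.
Insert 290: h=4, h2=3, slot 4 occupied => index 7.
Insert 368: h=4, h2=9, slot 4 occupied => index 0.
Insert 745: h=4, h2=2, slot 4 occupied => index 6.
Insert 75: h=10, slot 10 empty => index 10.
Insert 879: h=8, slot 8 empty => index 8.
Table: [368, —, —, —, 147, —, 745, 290, 879, 815, 75, —, —]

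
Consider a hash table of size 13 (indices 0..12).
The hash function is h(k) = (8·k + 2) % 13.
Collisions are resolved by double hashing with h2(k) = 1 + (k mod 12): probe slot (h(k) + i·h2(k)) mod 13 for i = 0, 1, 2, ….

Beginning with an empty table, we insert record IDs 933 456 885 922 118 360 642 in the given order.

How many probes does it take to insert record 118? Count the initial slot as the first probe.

2

Insert 933: h=4, slot 4 empty => index 4.
Insert 456: h=10, slot 10 empty => index 10.
Insert 885: h=10, h2=10, slot 10 occupied => index 7.
Insert 922: h=7, h2=11, slot 7 occupied => index 5.
Insert 118: h=10, h2=11, slot 10 occupied => index 8.
Insert 360: h=9, slot 9 empty => index 9.
Insert 642: h=3, slot 3 empty => index 3.
Table: [—, —, —, 642, 933, 922, —, 885, 118, 360, 456, —, —]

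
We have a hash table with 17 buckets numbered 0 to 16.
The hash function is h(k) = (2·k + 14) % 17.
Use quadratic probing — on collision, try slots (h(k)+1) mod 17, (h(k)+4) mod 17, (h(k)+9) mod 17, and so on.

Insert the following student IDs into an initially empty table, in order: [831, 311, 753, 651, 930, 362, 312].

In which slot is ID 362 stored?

831: h=10 → slot 10
311: h=7 → slot 7
753: h=7, probe 7,8 → slot 8
651: h=7, probe 7,8,11 → slot 11
930: h=4 → slot 4
362: h=7, probe 7,8,11,16 → slot 16
312: h=9 → slot 9
Table: [., ., ., ., 930, ., ., 311, 753, 312, 831, 651, ., ., ., ., 362]

16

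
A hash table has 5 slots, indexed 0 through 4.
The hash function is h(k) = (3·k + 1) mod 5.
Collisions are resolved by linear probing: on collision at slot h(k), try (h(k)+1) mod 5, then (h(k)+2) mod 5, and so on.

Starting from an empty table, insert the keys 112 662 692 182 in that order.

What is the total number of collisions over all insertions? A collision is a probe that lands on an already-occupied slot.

6

112: h=2 -> slot 2
662: h=2, probe 2,3 -> slot 3
692: h=2, probe 2,3,4 -> slot 4
182: h=2, probe 2,3,4,0 -> slot 0
Table: [182, _, 112, 662, 692]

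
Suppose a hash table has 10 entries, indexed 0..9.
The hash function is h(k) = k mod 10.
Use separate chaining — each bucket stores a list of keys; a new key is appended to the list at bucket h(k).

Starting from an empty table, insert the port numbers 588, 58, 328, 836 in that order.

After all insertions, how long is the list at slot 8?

588 → bucket 8
58 → bucket 8 (collision)
328 → bucket 8 (collision)
836 → bucket 6
Final buckets:
0: ∅
1: ∅
2: ∅
3: ∅
4: ∅
5: ∅
6: 836
7: ∅
8: 588 -> 58 -> 328
9: ∅

3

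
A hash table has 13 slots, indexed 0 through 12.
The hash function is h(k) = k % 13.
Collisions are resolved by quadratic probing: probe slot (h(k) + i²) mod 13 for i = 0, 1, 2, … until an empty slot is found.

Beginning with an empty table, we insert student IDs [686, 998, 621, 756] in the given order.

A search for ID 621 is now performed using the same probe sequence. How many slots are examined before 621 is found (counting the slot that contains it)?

686 hashes to 10; slot 10 is free => place at 10.
998 hashes to 10; 10 taken => place at 11.
621 hashes to 10; 10,11 taken => place at 1.
756 hashes to 2; slot 2 is free => place at 2.
Table: [—, 621, 756, —, —, —, —, —, —, —, 686, 998, —]
Lookup 621: h=10, probe 10,11,1 → found at 1.

3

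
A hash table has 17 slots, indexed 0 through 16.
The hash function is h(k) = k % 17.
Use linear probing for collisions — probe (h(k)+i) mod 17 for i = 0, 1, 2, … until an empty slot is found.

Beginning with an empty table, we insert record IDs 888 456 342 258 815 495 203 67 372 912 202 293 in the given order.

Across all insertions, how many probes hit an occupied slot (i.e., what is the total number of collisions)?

17

Insert 888: h=4, slot 4 empty → index 4.
Insert 456: h=14, slot 14 empty → index 14.
Insert 342: h=2, slot 2 empty → index 2.
Insert 258: h=3, slot 3 empty → index 3.
Insert 815: h=16, slot 16 empty → index 16.
Insert 495: h=2, slots 2,3,4 occupied → index 5.
Insert 203: h=16, slot 16 occupied → index 0.
Insert 67: h=16, slots 16,0 occupied → index 1.
Insert 372: h=15, slot 15 empty → index 15.
Insert 912: h=11, slot 11 empty → index 11.
Insert 202: h=15, slots 15,16,0,1,2,3,4,5 occupied → index 6.
Insert 293: h=4, slots 4,5,6 occupied → index 7.
Table: [203, 67, 342, 258, 888, 495, 202, 293, -, -, -, 912, -, -, 456, 372, 815]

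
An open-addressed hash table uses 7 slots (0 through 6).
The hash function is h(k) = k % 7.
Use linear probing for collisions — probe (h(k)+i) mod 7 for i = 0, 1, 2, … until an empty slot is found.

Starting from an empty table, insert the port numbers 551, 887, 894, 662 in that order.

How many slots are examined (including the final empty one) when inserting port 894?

551: h=5 → slot 5
887: h=5, probe 5,6 → slot 6
894: h=5, probe 5,6,0 → slot 0
662: h=4 → slot 4
Table: [894, ∅, ∅, ∅, 662, 551, 887]

3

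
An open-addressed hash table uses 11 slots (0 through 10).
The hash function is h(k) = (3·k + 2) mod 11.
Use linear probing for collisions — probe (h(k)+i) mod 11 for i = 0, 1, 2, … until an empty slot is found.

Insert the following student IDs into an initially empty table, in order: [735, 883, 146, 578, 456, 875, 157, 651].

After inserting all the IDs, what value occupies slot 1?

735: h=7 -> slot 7
883: h=0 -> slot 0
146: h=0, probe 0,1 -> slot 1
578: h=9 -> slot 9
456: h=6 -> slot 6
875: h=9, probe 9,10 -> slot 10
157: h=0, probe 0,1,2 -> slot 2
651: h=8 -> slot 8
Table: [883, 146, 157, ∅, ∅, ∅, 456, 735, 651, 578, 875]

146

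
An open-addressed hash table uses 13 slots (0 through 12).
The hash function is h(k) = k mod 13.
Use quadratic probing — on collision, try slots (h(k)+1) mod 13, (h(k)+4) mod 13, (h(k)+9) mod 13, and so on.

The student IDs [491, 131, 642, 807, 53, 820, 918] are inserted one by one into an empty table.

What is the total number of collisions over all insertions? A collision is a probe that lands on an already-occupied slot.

491 hashes to 10; slot 10 is free -> place at 10.
131 hashes to 1; slot 1 is free -> place at 1.
642 hashes to 5; slot 5 is free -> place at 5.
807 hashes to 1; 1 taken -> place at 2.
53 hashes to 1; 1,2,5,10 taken -> place at 4.
820 hashes to 1; 1,2,5,10,4 taken -> place at 0.
918 hashes to 8; slot 8 is free -> place at 8.
Table: [820, 131, 807, -, 53, 642, -, -, 918, -, 491, -, -]

10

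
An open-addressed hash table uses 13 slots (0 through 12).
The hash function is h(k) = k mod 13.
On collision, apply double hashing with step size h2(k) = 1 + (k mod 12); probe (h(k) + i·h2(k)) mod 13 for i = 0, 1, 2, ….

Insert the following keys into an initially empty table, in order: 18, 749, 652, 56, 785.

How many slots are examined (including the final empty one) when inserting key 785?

2

Insert 18: h=5, slot 5 empty => index 5.
Insert 749: h=8, slot 8 empty => index 8.
Insert 652: h=2, slot 2 empty => index 2.
Insert 56: h=4, slot 4 empty => index 4.
Insert 785: h=5, h2=6, slot 5 occupied => index 11.
Table: [., ., 652, ., 56, 18, ., ., 749, ., ., 785, .]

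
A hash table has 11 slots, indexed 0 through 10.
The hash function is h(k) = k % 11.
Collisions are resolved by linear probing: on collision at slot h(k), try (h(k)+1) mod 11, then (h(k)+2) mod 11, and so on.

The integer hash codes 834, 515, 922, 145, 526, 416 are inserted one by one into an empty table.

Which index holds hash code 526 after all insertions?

1

834 hashes to 9; slot 9 is free => place at 9.
515 hashes to 9; 9 taken => place at 10.
922 hashes to 9; 9,10 taken => place at 0.
145 hashes to 2; slot 2 is free => place at 2.
526 hashes to 9; 9,10,0 taken => place at 1.
416 hashes to 9; 9,10,0,1,2 taken => place at 3.
Table: [922, 526, 145, 416, -, -, -, -, -, 834, 515]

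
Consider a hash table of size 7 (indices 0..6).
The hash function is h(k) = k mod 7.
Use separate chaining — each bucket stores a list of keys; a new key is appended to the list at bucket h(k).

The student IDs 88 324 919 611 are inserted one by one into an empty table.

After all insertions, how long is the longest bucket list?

88 -> bucket 4
324 -> bucket 2
919 -> bucket 2 (collision)
611 -> bucket 2 (collision)
Final buckets:
0: .
1: .
2: 324 -> 919 -> 611
3: .
4: 88
5: .
6: .

3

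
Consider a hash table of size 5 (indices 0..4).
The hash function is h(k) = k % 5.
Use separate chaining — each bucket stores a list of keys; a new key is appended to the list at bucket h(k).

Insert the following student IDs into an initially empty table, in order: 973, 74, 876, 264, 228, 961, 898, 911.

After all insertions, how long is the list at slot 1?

3

973 → bucket 3
74 → bucket 4
876 → bucket 1
264 → bucket 4 (collision)
228 → bucket 3 (collision)
961 → bucket 1 (collision)
898 → bucket 3 (collision)
911 → bucket 1 (collision)
Final buckets:
0: .
1: 876 -> 961 -> 911
2: .
3: 973 -> 228 -> 898
4: 74 -> 264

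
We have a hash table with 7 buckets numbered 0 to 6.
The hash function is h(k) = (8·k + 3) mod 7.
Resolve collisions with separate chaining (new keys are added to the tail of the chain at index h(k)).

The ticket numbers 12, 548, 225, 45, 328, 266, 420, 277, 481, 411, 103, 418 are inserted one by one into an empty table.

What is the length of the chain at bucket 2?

Insert 12: h=1, bucket 1 empty → new chain.
Insert 548: h=5, bucket 5 empty → new chain.
Insert 225: h=4, bucket 4 empty → new chain.
Insert 45: h=6, bucket 6 empty → new chain.
Insert 328: h=2, bucket 2 empty → new chain.
Insert 266: h=3, bucket 3 empty → new chain.
Insert 420: h=3, bucket 3 nonempty → append to chain.
Insert 277: h=0, bucket 0 empty → new chain.
Insert 481: h=1, bucket 1 nonempty → append to chain.
Insert 411: h=1, bucket 1 nonempty → append to chain.
Insert 103: h=1, bucket 1 nonempty → append to chain.
Insert 418: h=1, bucket 1 nonempty → append to chain.
Final buckets:
0: 277
1: 12 -> 481 -> 411 -> 103 -> 418
2: 328
3: 266 -> 420
4: 225
5: 548
6: 45

1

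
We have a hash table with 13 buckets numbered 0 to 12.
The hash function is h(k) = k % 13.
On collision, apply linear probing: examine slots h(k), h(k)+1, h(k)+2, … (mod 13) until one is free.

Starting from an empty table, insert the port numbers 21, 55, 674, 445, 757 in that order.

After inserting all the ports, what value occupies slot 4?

445

21: h=8 => slot 8
55: h=3 => slot 3
674: h=11 => slot 11
445: h=3, probe 3,4 => slot 4
757: h=3, probe 3,4,5 => slot 5
Table: [—, —, —, 55, 445, 757, —, —, 21, —, —, 674, —]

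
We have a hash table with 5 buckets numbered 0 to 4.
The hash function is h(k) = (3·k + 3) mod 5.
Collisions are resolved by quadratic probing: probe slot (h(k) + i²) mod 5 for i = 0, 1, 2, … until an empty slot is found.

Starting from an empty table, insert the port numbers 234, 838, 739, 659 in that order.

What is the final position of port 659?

234: h=0 -> slot 0
838: h=2 -> slot 2
739: h=0, probe 0,1 -> slot 1
659: h=0, probe 0,1,4 -> slot 4
Table: [234, 739, 838, _, 659]

4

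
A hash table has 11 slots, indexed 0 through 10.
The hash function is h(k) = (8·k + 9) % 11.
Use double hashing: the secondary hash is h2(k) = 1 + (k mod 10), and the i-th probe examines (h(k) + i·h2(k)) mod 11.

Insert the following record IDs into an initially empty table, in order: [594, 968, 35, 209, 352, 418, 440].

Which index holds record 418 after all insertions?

5

594 hashes to 9; slot 9 is free -> place at 9.
968 hashes to 9, h2=9; 9 taken -> place at 7.
35 hashes to 3; slot 3 is free -> place at 3.
209 hashes to 9, h2=10; 9 taken -> place at 8.
352 hashes to 9, h2=3; 9 taken -> place at 1.
418 hashes to 9, h2=9; 9,7 taken -> place at 5.
440 hashes to 9, h2=1; 9 taken -> place at 10.
Table: [∅, 352, ∅, 35, ∅, 418, ∅, 968, 209, 594, 440]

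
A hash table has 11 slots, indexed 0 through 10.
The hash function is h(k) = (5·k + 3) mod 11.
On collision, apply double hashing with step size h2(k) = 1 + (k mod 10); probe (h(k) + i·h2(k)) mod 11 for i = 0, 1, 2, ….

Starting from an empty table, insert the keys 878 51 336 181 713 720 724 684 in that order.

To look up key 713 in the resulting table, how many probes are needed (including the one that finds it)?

2

878: h=4 → slot 4
51: h=5 → slot 5
336: h=0 → slot 0
181: h=6 → slot 6
713: h=4, h2=4, probe 4,8 → slot 8
720: h=6, h2=1, probe 6,7 → slot 7
724: h=4, h2=5, probe 4,9 → slot 9
684: h=2 → slot 2
Table: [336, _, 684, _, 878, 51, 181, 720, 713, 724, _]
Lookup 713: h=4, h2=4, probe 4,8 → found at 8.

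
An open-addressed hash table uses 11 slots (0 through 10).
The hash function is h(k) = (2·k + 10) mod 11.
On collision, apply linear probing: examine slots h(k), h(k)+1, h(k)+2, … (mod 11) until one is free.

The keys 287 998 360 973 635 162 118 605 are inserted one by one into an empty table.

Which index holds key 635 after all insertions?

Insert 287: h=1, slot 1 empty -> index 1.
Insert 998: h=4, slot 4 empty -> index 4.
Insert 360: h=4, slot 4 occupied -> index 5.
Insert 973: h=9, slot 9 empty -> index 9.
Insert 635: h=4, slots 4,5 occupied -> index 6.
Insert 162: h=4, slots 4,5,6 occupied -> index 7.
Insert 118: h=4, slots 4,5,6,7 occupied -> index 8.
Insert 605: h=10, slot 10 empty -> index 10.
Table: [., 287, ., ., 998, 360, 635, 162, 118, 973, 605]

6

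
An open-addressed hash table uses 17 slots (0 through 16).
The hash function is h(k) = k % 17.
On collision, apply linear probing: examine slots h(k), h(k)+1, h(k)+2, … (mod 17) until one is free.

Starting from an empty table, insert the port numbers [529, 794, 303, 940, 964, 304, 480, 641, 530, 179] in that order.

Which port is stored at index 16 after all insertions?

641

Insert 529: h=2, slot 2 empty → index 2.
Insert 794: h=12, slot 12 empty → index 12.
Insert 303: h=14, slot 14 empty → index 14.
Insert 940: h=5, slot 5 empty → index 5.
Insert 964: h=12, slot 12 occupied → index 13.
Insert 304: h=15, slot 15 empty → index 15.
Insert 480: h=4, slot 4 empty → index 4.
Insert 641: h=12, slots 12,13,14,15 occupied → index 16.
Insert 530: h=3, slot 3 empty → index 3.
Insert 179: h=9, slot 9 empty → index 9.
Table: [., ., 529, 530, 480, 940, ., ., ., 179, ., ., 794, 964, 303, 304, 641]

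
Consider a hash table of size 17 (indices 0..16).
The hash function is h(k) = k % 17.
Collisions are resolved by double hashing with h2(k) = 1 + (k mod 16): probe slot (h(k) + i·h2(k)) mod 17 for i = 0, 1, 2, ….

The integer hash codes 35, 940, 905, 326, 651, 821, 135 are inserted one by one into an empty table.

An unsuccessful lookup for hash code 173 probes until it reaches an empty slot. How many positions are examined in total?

3

Insert 35: h=1, slot 1 empty → index 1.
Insert 940: h=5, slot 5 empty → index 5.
Insert 905: h=4, slot 4 empty → index 4.
Insert 326: h=3, slot 3 empty → index 3.
Insert 651: h=5, h2=12, slot 5 occupied → index 0.
Insert 821: h=5, h2=6, slot 5 occupied → index 11.
Insert 135: h=16, slot 16 empty → index 16.
Table: [651, 35, ∅, 326, 905, 940, ∅, ∅, ∅, ∅, ∅, 821, ∅, ∅, ∅, ∅, 135]
Lookup 173: h=3, h2=14, probe 3,0,14 → slot 14 empty, not found.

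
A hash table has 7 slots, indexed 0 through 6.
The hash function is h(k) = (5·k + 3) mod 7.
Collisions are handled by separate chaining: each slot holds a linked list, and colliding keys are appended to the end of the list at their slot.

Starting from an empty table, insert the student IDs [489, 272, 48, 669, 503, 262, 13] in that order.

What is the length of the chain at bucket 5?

5

489 → bucket 5
272 → bucket 5 (collision)
48 → bucket 5 (collision)
669 → bucket 2
503 → bucket 5 (collision)
262 → bucket 4
13 → bucket 5 (collision)
Final buckets:
0: _
1: _
2: 669
3: _
4: 262
5: 489 -> 272 -> 48 -> 503 -> 13
6: _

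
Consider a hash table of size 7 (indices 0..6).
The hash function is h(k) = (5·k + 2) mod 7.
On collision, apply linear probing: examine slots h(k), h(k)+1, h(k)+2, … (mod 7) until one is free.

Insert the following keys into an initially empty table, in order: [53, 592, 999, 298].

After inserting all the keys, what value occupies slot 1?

53

Insert 53: h=1, slot 1 empty -> index 1.
Insert 592: h=1, slot 1 occupied -> index 2.
Insert 999: h=6, slot 6 empty -> index 6.
Insert 298: h=1, slots 1,2 occupied -> index 3.
Table: [—, 53, 592, 298, —, —, 999]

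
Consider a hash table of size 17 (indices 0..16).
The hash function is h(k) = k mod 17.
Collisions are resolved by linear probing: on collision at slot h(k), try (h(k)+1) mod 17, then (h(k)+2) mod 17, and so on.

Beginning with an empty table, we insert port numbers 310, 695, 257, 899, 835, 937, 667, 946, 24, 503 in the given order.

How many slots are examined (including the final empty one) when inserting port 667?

Insert 310: h=4, slot 4 empty → index 4.
Insert 695: h=15, slot 15 empty → index 15.
Insert 257: h=2, slot 2 empty → index 2.
Insert 899: h=15, slot 15 occupied → index 16.
Insert 835: h=2, slot 2 occupied → index 3.
Insert 937: h=2, slots 2,3,4 occupied → index 5.
Insert 667: h=4, slots 4,5 occupied → index 6.
Insert 946: h=11, slot 11 empty → index 11.
Insert 24: h=7, slot 7 empty → index 7.
Insert 503: h=10, slot 10 empty → index 10.
Table: [—, —, 257, 835, 310, 937, 667, 24, —, —, 503, 946, —, —, —, 695, 899]

3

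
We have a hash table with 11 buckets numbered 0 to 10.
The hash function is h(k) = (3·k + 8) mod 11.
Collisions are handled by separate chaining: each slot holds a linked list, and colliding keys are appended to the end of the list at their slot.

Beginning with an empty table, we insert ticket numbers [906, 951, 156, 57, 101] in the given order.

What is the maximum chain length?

906 -> bucket 9
951 -> bucket 1
156 -> bucket 3
57 -> bucket 3 (collision)
101 -> bucket 3 (collision)
Final buckets:
0: -
1: 951
2: -
3: 156 -> 57 -> 101
4: -
5: -
6: -
7: -
8: -
9: 906
10: -

3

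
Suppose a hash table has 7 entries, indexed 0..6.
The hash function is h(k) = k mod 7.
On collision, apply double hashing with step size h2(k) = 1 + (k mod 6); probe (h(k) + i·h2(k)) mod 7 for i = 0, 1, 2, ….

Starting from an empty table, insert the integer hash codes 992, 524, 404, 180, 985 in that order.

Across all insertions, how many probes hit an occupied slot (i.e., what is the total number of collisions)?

5

Insert 992: h=5, slot 5 empty -> index 5.
Insert 524: h=6, slot 6 empty -> index 6.
Insert 404: h=5, h2=3, slot 5 occupied -> index 1.
Insert 180: h=5, h2=1, slots 5,6 occupied -> index 0.
Insert 985: h=5, h2=2, slots 5,0 occupied -> index 2.
Table: [180, 404, 985, -, -, 992, 524]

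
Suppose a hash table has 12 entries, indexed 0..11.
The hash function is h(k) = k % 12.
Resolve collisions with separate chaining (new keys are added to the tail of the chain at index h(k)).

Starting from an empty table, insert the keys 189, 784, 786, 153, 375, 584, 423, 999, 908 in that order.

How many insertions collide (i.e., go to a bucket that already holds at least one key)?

Insert 189: h=9, bucket 9 empty -> new chain.
Insert 784: h=4, bucket 4 empty -> new chain.
Insert 786: h=6, bucket 6 empty -> new chain.
Insert 153: h=9, bucket 9 nonempty -> append to chain.
Insert 375: h=3, bucket 3 empty -> new chain.
Insert 584: h=8, bucket 8 empty -> new chain.
Insert 423: h=3, bucket 3 nonempty -> append to chain.
Insert 999: h=3, bucket 3 nonempty -> append to chain.
Insert 908: h=8, bucket 8 nonempty -> append to chain.
Final buckets:
0: ∅
1: ∅
2: ∅
3: 375 -> 423 -> 999
4: 784
5: ∅
6: 786
7: ∅
8: 584 -> 908
9: 189 -> 153
10: ∅
11: ∅

4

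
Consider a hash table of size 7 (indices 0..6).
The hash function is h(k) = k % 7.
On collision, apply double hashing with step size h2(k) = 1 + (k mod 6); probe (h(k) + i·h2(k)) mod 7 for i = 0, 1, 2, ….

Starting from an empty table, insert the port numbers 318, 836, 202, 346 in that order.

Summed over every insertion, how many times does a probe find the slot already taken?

3

Insert 318: h=3, slot 3 empty => index 3.
Insert 836: h=3, h2=3, slot 3 occupied => index 6.
Insert 202: h=6, h2=5, slot 6 occupied => index 4.
Insert 346: h=3, h2=5, slot 3 occupied => index 1.
Table: [∅, 346, ∅, 318, 202, ∅, 836]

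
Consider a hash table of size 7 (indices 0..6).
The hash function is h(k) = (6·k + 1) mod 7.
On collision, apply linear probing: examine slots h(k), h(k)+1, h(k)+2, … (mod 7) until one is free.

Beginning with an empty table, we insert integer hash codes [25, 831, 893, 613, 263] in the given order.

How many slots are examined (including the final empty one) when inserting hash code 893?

2

Insert 25: h=4, slot 4 empty -> index 4.
Insert 831: h=3, slot 3 empty -> index 3.
Insert 893: h=4, slot 4 occupied -> index 5.
Insert 613: h=4, slots 4,5 occupied -> index 6.
Insert 263: h=4, slots 4,5,6 occupied -> index 0.
Table: [263, ., ., 831, 25, 893, 613]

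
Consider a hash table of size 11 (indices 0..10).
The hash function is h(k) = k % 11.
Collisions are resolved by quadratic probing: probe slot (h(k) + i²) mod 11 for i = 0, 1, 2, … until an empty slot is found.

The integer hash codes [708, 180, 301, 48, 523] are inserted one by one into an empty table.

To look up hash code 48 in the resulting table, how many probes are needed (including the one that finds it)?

4

708 hashes to 4; slot 4 is free → place at 4.
180 hashes to 4; 4 taken → place at 5.
301 hashes to 4; 4,5 taken → place at 8.
48 hashes to 4; 4,5,8 taken → place at 2.
523 hashes to 6; slot 6 is free → place at 6.
Table: [∅, ∅, 48, ∅, 708, 180, 523, ∅, 301, ∅, ∅]
Lookup 48: h=4, probe 4,5,8,2 → found at 2.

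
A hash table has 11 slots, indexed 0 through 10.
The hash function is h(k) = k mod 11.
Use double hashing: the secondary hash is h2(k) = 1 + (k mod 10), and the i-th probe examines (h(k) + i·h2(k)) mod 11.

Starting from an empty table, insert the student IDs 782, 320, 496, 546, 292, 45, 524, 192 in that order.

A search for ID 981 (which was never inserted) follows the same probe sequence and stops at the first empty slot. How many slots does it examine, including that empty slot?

2

782 hashes to 1; slot 1 is free -> place at 1.
320 hashes to 1, h2=1; 1 taken -> place at 2.
496 hashes to 1, h2=7; 1 taken -> place at 8.
546 hashes to 7; slot 7 is free -> place at 7.
292 hashes to 6; slot 6 is free -> place at 6.
45 hashes to 1, h2=6; 1,7,2,8 taken -> place at 3.
524 hashes to 7, h2=5; 7,1,6 taken -> place at 0.
192 hashes to 5; slot 5 is free -> place at 5.
Table: [524, 782, 320, 45, ., 192, 292, 546, 496, ., .]
Lookup 981: h=2, h2=2, probe 2,4 → slot 4 empty, not found.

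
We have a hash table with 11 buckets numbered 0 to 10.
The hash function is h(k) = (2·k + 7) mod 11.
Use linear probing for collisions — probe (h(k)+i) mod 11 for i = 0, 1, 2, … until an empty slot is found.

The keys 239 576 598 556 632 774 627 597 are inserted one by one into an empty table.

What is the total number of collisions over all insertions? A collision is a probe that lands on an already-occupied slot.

Insert 239: h=1, slot 1 empty → index 1.
Insert 576: h=4, slot 4 empty → index 4.
Insert 598: h=4, slot 4 occupied → index 5.
Insert 556: h=8, slot 8 empty → index 8.
Insert 632: h=6, slot 6 empty → index 6.
Insert 774: h=4, slots 4,5,6 occupied → index 7.
Insert 627: h=7, slots 7,8 occupied → index 9.
Insert 597: h=2, slot 2 empty → index 2.
Table: [—, 239, 597, —, 576, 598, 632, 774, 556, 627, —]

6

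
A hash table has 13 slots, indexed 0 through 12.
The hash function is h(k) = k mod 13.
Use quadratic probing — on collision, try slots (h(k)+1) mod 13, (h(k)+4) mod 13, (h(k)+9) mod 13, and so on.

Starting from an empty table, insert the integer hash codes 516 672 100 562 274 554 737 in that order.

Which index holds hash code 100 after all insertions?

Insert 516: h=9, slot 9 empty → index 9.
Insert 672: h=9, slot 9 occupied → index 10.
Insert 100: h=9, slots 9,10 occupied → index 0.
Insert 562: h=3, slot 3 empty → index 3.
Insert 274: h=1, slot 1 empty → index 1.
Insert 554: h=8, slot 8 empty → index 8.
Insert 737: h=9, slots 9,10,0 occupied → index 5.
Table: [100, 274, -, 562, -, 737, -, -, 554, 516, 672, -, -]

0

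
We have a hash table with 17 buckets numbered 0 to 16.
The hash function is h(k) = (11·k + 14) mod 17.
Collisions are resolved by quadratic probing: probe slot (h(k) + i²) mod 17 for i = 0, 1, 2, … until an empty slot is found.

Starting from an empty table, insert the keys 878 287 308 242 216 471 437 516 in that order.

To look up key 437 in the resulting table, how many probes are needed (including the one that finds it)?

878 hashes to 16; slot 16 is free => place at 16.
287 hashes to 9; slot 9 is free => place at 9.
308 hashes to 2; slot 2 is free => place at 2.
242 hashes to 7; slot 7 is free => place at 7.
216 hashes to 10; slot 10 is free => place at 10.
471 hashes to 10; 10 taken => place at 11.
437 hashes to 10; 10,11 taken => place at 14.
516 hashes to 12; slot 12 is free => place at 12.
Table: [., ., 308, ., ., ., ., 242, ., 287, 216, 471, 516, ., 437, ., 878]
Lookup 437: h=10, probe 10,11,14 → found at 14.

3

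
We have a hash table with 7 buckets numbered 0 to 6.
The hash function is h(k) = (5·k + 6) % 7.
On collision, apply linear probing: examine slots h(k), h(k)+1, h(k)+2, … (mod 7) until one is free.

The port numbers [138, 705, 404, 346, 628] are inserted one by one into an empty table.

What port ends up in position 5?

404

138: h=3 → slot 3
705: h=3, probe 3,4 → slot 4
404: h=3, probe 3,4,5 → slot 5
346: h=0 → slot 0
628: h=3, probe 3,4,5,6 → slot 6
Table: [346, —, —, 138, 705, 404, 628]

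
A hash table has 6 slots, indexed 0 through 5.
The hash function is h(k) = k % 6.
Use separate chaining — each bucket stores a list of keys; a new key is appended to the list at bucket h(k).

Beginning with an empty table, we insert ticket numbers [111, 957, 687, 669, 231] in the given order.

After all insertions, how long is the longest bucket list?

5

111 -> bucket 3
957 -> bucket 3 (collision)
687 -> bucket 3 (collision)
669 -> bucket 3 (collision)
231 -> bucket 3 (collision)
Final buckets:
0: —
1: —
2: —
3: 111 -> 957 -> 687 -> 669 -> 231
4: —
5: —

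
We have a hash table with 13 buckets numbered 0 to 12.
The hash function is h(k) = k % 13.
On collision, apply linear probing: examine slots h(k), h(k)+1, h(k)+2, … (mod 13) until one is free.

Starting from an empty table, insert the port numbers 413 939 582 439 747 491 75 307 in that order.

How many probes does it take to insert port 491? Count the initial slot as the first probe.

Insert 413: h=10, slot 10 empty => index 10.
Insert 939: h=3, slot 3 empty => index 3.
Insert 582: h=10, slot 10 occupied => index 11.
Insert 439: h=10, slots 10,11 occupied => index 12.
Insert 747: h=6, slot 6 empty => index 6.
Insert 491: h=10, slots 10,11,12 occupied => index 0.
Insert 75: h=10, slots 10,11,12,0 occupied => index 1.
Insert 307: h=8, slot 8 empty => index 8.
Table: [491, 75, ∅, 939, ∅, ∅, 747, ∅, 307, ∅, 413, 582, 439]

4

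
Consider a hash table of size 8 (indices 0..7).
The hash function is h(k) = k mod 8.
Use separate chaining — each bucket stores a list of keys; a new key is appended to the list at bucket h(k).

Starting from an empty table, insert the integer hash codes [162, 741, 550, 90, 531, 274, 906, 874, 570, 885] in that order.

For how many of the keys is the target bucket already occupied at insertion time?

Insert 162: h=2, bucket 2 empty -> new chain.
Insert 741: h=5, bucket 5 empty -> new chain.
Insert 550: h=6, bucket 6 empty -> new chain.
Insert 90: h=2, bucket 2 nonempty -> append to chain.
Insert 531: h=3, bucket 3 empty -> new chain.
Insert 274: h=2, bucket 2 nonempty -> append to chain.
Insert 906: h=2, bucket 2 nonempty -> append to chain.
Insert 874: h=2, bucket 2 nonempty -> append to chain.
Insert 570: h=2, bucket 2 nonempty -> append to chain.
Insert 885: h=5, bucket 5 nonempty -> append to chain.
Final buckets:
0: .
1: .
2: 162 -> 90 -> 274 -> 906 -> 874 -> 570
3: 531
4: .
5: 741 -> 885
6: 550
7: .

6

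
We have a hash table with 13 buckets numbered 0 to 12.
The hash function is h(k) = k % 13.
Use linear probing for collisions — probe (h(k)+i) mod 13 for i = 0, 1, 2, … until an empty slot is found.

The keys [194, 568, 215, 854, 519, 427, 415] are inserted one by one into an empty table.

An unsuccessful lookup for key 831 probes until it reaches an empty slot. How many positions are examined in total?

194 hashes to 12; slot 12 is free => place at 12.
568 hashes to 9; slot 9 is free => place at 9.
215 hashes to 7; slot 7 is free => place at 7.
854 hashes to 9; 9 taken => place at 10.
519 hashes to 12; 12 taken => place at 0.
427 hashes to 11; slot 11 is free => place at 11.
415 hashes to 12; 12,0 taken => place at 1.
Table: [519, 415, ∅, ∅, ∅, ∅, ∅, 215, ∅, 568, 854, 427, 194]
Lookup 831: h=12, probe 12,0,1,2 → slot 2 empty, not found.

4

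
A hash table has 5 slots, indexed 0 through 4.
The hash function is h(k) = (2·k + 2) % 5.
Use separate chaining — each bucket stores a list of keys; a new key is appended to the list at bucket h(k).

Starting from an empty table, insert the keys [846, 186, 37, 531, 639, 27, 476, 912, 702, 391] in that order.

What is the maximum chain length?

Insert 846: h=4, bucket 4 empty → new chain.
Insert 186: h=4, bucket 4 nonempty → append to chain.
Insert 37: h=1, bucket 1 empty → new chain.
Insert 531: h=4, bucket 4 nonempty → append to chain.
Insert 639: h=0, bucket 0 empty → new chain.
Insert 27: h=1, bucket 1 nonempty → append to chain.
Insert 476: h=4, bucket 4 nonempty → append to chain.
Insert 912: h=1, bucket 1 nonempty → append to chain.
Insert 702: h=1, bucket 1 nonempty → append to chain.
Insert 391: h=4, bucket 4 nonempty → append to chain.
Final buckets:
0: 639
1: 37 -> 27 -> 912 -> 702
2: ∅
3: ∅
4: 846 -> 186 -> 531 -> 476 -> 391

5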